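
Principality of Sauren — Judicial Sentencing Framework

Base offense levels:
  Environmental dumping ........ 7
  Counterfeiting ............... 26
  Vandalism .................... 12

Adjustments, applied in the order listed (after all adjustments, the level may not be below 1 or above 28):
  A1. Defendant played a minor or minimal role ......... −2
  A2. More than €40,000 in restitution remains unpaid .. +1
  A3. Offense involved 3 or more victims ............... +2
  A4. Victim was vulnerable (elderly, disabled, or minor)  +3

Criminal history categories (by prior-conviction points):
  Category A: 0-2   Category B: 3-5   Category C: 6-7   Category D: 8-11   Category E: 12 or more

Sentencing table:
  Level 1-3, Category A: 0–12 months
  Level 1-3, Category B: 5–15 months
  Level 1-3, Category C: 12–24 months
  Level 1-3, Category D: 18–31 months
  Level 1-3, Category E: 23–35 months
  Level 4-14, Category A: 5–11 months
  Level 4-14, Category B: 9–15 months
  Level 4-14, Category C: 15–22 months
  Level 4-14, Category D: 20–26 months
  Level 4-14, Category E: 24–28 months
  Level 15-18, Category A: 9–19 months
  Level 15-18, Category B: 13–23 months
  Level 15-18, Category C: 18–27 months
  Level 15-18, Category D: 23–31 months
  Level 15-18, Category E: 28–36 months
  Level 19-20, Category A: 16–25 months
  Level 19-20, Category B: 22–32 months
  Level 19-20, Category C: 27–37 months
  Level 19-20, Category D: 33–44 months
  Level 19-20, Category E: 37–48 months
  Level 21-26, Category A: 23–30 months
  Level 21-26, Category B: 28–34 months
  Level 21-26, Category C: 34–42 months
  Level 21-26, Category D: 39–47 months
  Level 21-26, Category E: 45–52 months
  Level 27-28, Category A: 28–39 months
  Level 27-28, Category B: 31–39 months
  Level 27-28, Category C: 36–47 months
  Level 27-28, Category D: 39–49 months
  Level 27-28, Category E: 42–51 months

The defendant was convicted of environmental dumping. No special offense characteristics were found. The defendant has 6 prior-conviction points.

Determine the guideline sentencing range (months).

Base offense level for environmental dumping: 7.
Final offense level: 7.
Criminal history: 6 prior points → Category C (6-7).
Level 7 falls in the 4-14 band.
Grid: Level 4-14 × Category C = 15-22 months.

15-22 months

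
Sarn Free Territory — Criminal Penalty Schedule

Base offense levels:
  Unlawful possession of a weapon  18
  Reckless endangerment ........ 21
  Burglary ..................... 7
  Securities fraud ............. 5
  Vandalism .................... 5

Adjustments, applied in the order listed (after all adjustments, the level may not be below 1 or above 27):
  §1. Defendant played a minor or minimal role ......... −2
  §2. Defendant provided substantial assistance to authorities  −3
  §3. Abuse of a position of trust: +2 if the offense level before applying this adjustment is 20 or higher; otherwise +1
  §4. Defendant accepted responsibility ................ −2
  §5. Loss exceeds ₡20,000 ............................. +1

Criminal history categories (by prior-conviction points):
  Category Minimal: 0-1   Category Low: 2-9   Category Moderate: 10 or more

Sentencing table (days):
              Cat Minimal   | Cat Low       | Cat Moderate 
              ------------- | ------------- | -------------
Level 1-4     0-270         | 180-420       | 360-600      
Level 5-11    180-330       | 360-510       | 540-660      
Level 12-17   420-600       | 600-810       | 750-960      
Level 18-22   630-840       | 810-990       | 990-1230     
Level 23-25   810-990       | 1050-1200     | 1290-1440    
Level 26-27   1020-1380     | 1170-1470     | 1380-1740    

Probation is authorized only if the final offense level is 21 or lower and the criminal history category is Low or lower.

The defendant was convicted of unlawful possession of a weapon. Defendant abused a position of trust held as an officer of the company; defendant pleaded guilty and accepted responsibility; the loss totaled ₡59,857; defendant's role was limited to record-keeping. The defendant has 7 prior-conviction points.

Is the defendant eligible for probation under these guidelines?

Yes

Base offense level for unlawful possession of a weapon: 18.
§1 applies: 18 − 2 = 16.
§2 does not apply.
§3 applies (level before this adjustment is 16 < 20, so +1): 16 + 1 = 17.
§4 applies: 17 − 2 = 15.
§5 applies: 15 + 1 = 16.
Final offense level: 16.
Criminal history: 7 prior points → Category Low (2-9).
Level 16 falls in the 12-17 band.
Grid: Level 12-17 × Category Low = 600-810 days.
Probation check: level 16 ≤ 21 and category Low ≤ Low → eligible.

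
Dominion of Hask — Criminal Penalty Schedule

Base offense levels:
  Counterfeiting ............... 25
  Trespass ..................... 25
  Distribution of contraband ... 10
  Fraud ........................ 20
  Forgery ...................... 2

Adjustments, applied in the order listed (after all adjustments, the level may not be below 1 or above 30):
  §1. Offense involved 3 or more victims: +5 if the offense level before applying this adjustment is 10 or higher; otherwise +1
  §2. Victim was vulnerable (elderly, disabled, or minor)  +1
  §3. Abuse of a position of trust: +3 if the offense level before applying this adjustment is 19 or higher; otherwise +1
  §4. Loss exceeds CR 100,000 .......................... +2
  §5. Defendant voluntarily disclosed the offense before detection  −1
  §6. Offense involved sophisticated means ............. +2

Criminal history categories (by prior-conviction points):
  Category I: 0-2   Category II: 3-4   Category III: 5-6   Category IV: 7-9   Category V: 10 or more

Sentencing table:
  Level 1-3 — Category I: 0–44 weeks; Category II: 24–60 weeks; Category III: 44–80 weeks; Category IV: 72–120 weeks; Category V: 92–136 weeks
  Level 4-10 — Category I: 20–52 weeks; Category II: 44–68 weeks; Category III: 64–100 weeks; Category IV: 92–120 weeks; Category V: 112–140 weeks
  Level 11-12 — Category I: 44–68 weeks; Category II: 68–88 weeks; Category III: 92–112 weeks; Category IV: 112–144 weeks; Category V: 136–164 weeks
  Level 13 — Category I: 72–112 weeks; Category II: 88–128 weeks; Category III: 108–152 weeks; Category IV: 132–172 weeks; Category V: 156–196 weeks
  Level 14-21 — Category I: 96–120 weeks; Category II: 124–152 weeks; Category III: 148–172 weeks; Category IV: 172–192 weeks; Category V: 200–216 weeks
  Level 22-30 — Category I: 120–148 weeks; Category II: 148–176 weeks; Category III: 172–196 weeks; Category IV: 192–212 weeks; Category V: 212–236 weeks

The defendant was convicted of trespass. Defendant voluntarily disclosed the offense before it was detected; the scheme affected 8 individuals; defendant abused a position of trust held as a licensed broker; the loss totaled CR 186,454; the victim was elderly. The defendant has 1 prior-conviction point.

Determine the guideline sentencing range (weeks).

Base offense level for trespass: 25.
§1 applies (level before this adjustment is 25 ≥ 10, so +5): 25 + 5 = 30.
§2 applies: 30 + 1 = 31.
§3 applies (level before this adjustment is 31 ≥ 19, so +3): 31 + 3 = 34.
§4 applies: 34 + 2 = 36.
§5 applies: 36 − 1 = 35.
§6 does not apply.
Level 35 exceeds the maximum of 30; capped at 30.
Final offense level: 30.
Criminal history: 1 prior point → Category I (0-2).
Level 30 falls in the 22-30 band.
Grid: Level 22-30 × Category I = 120-148 weeks.

120-148 weeks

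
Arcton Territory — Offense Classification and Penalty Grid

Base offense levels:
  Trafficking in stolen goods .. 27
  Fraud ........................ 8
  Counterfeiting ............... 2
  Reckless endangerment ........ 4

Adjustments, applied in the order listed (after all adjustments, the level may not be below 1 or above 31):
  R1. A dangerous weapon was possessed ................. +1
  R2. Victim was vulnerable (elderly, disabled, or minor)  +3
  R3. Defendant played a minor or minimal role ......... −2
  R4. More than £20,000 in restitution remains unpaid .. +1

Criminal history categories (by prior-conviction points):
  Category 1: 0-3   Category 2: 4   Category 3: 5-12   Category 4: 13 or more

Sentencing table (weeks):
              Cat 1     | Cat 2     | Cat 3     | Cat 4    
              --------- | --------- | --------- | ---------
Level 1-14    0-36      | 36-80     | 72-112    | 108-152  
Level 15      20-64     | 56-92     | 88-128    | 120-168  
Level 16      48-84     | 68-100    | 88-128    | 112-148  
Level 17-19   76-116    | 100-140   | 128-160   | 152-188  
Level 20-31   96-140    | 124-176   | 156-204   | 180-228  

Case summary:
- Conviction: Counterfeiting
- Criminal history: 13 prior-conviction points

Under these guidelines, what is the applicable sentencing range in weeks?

Base offense level for counterfeiting: 2.
Final offense level: 2.
Criminal history: 13 prior points → Category 4 (13+).
Level 2 falls in the 1-14 band.
Grid: Level 1-14 × Category 4 = 108-152 weeks.

108-152 weeks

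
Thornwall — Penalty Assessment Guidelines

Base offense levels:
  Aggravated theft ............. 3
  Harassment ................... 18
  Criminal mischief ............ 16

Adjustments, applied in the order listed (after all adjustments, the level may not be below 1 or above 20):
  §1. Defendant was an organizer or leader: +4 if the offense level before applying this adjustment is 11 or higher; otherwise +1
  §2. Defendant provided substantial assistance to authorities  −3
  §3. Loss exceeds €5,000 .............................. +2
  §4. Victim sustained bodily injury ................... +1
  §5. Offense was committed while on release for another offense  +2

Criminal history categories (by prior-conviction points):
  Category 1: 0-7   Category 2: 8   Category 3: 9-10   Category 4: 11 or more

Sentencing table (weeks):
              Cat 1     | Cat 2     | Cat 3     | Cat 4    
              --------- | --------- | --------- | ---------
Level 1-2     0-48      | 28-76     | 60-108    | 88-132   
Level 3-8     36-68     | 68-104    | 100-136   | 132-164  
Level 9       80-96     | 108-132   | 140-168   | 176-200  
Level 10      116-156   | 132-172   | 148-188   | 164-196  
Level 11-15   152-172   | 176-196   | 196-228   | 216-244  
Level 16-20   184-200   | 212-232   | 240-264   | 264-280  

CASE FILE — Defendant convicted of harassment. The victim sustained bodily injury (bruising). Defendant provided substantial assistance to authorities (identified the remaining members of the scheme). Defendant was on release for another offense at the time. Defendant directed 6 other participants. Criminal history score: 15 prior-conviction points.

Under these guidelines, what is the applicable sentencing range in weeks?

Base offense level for harassment: 18.
§1 applies (level before this adjustment is 18 ≥ 11, so +4): 18 + 4 = 22.
§2 applies: 22 − 3 = 19.
§4 applies: 19 + 1 = 20.
§5 applies: 20 + 2 = 22.
Level 22 exceeds the maximum of 20; capped at 20.
Final offense level: 20.
Criminal history: 15 prior points → Category 4 (11+).
Level 20 falls in the 16-20 band.
Grid: Level 16-20 × Category 4 = 264-280 weeks.

264-280 weeks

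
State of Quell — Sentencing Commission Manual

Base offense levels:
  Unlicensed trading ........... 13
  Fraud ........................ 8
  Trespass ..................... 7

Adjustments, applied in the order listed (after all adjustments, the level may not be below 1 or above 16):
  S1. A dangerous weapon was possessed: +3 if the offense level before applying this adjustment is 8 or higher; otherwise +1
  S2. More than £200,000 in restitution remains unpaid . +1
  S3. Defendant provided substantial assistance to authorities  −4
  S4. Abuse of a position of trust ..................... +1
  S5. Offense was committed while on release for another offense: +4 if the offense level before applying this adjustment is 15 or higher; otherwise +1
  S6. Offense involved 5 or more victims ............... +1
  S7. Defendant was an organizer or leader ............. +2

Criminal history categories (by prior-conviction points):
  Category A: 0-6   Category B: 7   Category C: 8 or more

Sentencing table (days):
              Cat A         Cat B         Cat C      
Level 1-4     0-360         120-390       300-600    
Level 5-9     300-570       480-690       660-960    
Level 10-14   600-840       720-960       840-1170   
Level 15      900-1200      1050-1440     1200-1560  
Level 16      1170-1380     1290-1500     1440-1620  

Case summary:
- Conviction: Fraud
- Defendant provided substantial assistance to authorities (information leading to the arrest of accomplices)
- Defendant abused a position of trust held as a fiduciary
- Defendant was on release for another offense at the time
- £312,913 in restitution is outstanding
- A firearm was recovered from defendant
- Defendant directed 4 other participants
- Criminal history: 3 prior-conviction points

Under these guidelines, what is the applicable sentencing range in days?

600-840 days

Base offense level for fraud: 8.
S1 applies (level before this adjustment is 8 ≥ 8, so +3): 8 + 3 = 11.
S2 applies: 11 + 1 = 12.
S3 applies: 12 − 4 = 8.
S4 applies: 8 + 1 = 9.
S5 applies (level before this adjustment is 9 < 15, so +1): 9 + 1 = 10.
S7 applies: 10 + 2 = 12.
Final offense level: 12.
Criminal history: 3 prior points → Category A (0-6).
Level 12 falls in the 10-14 band.
Grid: Level 10-14 × Category A = 600-840 days.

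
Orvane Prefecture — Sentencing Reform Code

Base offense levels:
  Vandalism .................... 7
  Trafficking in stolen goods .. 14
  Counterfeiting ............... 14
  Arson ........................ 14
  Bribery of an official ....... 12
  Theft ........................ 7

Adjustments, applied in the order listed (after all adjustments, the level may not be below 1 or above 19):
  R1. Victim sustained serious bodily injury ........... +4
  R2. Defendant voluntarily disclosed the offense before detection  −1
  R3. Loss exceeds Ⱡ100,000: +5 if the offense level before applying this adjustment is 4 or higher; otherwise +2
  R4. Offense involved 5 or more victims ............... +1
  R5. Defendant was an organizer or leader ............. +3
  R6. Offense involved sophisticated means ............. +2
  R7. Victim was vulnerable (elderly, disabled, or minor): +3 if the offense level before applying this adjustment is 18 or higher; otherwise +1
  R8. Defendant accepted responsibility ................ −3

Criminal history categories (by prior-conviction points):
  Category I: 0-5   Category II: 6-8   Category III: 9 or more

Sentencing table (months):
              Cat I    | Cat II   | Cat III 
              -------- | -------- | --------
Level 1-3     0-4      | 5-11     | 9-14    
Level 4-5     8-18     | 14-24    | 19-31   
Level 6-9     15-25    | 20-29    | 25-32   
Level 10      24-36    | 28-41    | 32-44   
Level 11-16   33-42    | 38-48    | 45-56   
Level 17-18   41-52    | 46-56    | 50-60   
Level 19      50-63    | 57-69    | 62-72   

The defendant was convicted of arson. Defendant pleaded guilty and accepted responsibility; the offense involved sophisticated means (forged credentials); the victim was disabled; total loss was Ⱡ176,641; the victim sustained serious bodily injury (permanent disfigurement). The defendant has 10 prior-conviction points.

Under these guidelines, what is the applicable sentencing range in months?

Base offense level for arson: 14.
R1 applies: 14 + 4 = 18.
R3 applies (level before this adjustment is 18 ≥ 4, so +5): 18 + 5 = 23.
R5 does not apply.
R6 applies: 23 + 2 = 25.
R7 applies (level before this adjustment is 25 ≥ 18, so +3): 25 + 3 = 28.
R8 applies: 28 − 3 = 25.
Level 25 exceeds the maximum of 19; capped at 19.
Final offense level: 19.
Criminal history: 10 prior points → Category III (9+).
Level 19 falls in the 19 band.
Grid: Level 19 × Category III = 62-72 months.

62-72 months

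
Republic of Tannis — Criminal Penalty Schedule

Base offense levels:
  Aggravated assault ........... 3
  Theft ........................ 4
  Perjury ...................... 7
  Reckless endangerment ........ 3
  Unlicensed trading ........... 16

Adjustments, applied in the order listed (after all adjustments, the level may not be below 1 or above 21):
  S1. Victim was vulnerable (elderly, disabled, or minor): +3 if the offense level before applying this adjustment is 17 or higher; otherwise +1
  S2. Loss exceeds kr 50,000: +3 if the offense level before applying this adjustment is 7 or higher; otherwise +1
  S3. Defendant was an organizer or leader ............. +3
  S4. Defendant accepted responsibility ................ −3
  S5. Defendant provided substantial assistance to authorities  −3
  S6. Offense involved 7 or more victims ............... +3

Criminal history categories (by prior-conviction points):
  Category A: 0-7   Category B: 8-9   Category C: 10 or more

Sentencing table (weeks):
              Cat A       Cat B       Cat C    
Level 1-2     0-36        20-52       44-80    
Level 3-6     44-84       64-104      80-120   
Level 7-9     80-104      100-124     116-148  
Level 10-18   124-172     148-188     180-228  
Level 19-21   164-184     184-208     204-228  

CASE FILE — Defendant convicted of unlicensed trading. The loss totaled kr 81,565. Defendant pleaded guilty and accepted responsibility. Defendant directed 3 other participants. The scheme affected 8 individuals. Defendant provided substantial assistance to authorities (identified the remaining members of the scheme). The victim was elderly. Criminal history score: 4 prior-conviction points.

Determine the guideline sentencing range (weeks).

Base offense level for unlicensed trading: 16.
S1 applies (level before this adjustment is 16 < 17, so +1): 16 + 1 = 17.
S2 applies (level before this adjustment is 17 ≥ 7, so +3): 17 + 3 = 20.
S3 applies: 20 + 3 = 23.
S4 applies: 23 − 3 = 20.
S5 applies: 20 − 3 = 17.
S6 applies: 17 + 3 = 20.
Final offense level: 20.
Criminal history: 4 prior points → Category A (0-7).
Level 20 falls in the 19-21 band.
Grid: Level 19-21 × Category A = 164-184 weeks.

164-184 weeks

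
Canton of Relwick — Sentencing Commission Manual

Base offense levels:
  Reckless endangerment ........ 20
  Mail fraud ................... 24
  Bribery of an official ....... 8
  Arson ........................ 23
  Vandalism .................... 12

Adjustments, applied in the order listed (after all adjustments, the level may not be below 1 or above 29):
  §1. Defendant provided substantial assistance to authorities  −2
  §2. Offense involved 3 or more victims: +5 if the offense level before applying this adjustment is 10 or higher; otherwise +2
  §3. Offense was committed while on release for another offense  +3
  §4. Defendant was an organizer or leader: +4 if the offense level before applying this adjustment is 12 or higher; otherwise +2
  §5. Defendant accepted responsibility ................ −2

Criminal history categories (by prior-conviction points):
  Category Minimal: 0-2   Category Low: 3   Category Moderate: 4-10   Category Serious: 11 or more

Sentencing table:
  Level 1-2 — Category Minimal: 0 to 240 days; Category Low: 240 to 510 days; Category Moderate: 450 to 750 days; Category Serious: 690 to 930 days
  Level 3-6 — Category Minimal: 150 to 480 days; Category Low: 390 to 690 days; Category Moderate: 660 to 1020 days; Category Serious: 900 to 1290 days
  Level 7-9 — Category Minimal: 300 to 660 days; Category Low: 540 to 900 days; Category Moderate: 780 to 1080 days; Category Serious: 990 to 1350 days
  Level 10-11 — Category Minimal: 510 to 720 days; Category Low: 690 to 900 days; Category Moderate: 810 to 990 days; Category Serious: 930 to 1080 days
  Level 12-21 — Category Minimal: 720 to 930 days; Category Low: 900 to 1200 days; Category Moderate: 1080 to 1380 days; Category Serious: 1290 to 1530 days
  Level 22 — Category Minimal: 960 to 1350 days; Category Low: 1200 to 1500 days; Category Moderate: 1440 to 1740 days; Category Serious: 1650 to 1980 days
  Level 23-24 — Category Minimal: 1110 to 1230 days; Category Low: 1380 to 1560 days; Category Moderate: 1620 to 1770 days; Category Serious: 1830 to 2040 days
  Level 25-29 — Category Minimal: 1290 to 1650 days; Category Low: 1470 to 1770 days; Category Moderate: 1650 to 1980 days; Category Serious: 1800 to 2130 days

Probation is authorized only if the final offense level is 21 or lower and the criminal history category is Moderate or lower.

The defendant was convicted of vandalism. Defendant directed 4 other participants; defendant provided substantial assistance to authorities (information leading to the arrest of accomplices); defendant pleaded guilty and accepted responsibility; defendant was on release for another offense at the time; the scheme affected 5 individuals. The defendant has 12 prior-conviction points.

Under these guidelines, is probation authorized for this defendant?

Base offense level for vandalism: 12.
§1 applies: 12 − 2 = 10.
§2 applies (level before this adjustment is 10 ≥ 10, so +5): 10 + 5 = 15.
§3 applies: 15 + 3 = 18.
§4 applies (level before this adjustment is 18 ≥ 12, so +4): 18 + 4 = 22.
§5 applies: 22 − 2 = 20.
Final offense level: 20.
Criminal history: 12 prior points → Category Serious (11+).
Level 20 falls in the 12-21 band.
Grid: Level 12-21 × Category Serious = 1290-1530 days.
Probation check: level 20 ≤ 21 and category Serious > Moderate → not eligible.

No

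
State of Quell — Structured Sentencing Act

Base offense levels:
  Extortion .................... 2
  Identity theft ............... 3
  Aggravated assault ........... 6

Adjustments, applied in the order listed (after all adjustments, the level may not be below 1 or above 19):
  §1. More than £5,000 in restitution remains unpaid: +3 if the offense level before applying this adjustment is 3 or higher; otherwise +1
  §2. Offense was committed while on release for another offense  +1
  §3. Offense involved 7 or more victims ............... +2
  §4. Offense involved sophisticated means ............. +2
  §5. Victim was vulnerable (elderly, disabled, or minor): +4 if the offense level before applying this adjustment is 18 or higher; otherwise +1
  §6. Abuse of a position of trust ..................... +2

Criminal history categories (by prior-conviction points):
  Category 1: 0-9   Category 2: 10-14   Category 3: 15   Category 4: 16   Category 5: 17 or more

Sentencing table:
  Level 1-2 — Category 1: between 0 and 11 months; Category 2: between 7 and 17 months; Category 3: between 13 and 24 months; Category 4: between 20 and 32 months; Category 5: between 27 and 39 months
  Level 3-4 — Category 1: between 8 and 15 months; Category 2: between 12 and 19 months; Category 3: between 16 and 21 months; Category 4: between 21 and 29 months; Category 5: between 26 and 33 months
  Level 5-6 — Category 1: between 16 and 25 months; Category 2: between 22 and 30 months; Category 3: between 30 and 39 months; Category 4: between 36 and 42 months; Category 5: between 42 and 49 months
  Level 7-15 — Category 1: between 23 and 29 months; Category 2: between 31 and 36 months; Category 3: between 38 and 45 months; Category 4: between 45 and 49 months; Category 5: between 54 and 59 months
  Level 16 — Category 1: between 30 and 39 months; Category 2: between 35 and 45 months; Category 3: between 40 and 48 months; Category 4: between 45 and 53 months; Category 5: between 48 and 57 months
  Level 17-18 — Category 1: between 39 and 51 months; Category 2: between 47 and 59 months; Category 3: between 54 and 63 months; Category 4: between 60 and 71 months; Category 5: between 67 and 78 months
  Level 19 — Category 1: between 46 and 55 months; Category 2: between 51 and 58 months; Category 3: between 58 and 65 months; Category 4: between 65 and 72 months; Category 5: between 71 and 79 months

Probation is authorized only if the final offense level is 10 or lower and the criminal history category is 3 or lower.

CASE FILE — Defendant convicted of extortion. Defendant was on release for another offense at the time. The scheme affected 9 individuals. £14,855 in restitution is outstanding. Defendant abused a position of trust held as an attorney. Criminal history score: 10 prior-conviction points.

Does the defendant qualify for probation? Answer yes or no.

Base offense level for extortion: 2.
§1 applies (level before this adjustment is 2 < 3, so +1): 2 + 1 = 3.
§2 applies: 3 + 1 = 4.
§3 applies: 4 + 2 = 6.
§4 does not apply.
§5 does not apply.
§6 applies: 6 + 2 = 8.
Final offense level: 8.
Criminal history: 10 prior points → Category 2 (10-14).
Level 8 falls in the 7-15 band.
Grid: Level 7-15 × Category 2 = 31-36 months.
Probation check: level 8 ≤ 10 and category 2 ≤ 3 → eligible.

Yes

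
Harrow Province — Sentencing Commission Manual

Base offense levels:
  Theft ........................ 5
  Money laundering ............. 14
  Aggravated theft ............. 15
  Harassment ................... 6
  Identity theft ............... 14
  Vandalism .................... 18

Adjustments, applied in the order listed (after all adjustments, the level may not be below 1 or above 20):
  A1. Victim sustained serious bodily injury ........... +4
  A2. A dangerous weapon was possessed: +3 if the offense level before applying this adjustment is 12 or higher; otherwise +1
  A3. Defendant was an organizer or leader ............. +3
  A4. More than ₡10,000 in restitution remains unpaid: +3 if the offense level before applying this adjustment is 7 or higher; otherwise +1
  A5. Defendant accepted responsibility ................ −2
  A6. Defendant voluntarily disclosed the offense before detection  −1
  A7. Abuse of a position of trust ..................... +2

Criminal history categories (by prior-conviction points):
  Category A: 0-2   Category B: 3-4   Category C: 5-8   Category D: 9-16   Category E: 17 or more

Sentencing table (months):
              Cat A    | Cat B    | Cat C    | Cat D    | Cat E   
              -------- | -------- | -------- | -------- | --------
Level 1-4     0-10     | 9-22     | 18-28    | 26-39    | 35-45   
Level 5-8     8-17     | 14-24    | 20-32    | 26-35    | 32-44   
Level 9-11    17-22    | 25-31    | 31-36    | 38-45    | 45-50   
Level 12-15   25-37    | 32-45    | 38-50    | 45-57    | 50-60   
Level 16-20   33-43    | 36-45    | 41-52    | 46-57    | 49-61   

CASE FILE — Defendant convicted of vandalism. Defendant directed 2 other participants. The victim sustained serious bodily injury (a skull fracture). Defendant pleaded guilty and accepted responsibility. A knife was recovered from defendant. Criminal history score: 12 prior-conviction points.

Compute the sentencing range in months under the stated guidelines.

Base offense level for vandalism: 18.
A1 applies: 18 + 4 = 22.
A2 applies (level before this adjustment is 22 ≥ 12, so +3): 22 + 3 = 25.
A3 applies: 25 + 3 = 28.
A5 applies: 28 − 2 = 26.
A6 does not apply.
Level 26 exceeds the maximum of 20; capped at 20.
Final offense level: 20.
Criminal history: 12 prior points → Category D (9-16).
Level 20 falls in the 16-20 band.
Grid: Level 16-20 × Category D = 46-57 months.

46-57 months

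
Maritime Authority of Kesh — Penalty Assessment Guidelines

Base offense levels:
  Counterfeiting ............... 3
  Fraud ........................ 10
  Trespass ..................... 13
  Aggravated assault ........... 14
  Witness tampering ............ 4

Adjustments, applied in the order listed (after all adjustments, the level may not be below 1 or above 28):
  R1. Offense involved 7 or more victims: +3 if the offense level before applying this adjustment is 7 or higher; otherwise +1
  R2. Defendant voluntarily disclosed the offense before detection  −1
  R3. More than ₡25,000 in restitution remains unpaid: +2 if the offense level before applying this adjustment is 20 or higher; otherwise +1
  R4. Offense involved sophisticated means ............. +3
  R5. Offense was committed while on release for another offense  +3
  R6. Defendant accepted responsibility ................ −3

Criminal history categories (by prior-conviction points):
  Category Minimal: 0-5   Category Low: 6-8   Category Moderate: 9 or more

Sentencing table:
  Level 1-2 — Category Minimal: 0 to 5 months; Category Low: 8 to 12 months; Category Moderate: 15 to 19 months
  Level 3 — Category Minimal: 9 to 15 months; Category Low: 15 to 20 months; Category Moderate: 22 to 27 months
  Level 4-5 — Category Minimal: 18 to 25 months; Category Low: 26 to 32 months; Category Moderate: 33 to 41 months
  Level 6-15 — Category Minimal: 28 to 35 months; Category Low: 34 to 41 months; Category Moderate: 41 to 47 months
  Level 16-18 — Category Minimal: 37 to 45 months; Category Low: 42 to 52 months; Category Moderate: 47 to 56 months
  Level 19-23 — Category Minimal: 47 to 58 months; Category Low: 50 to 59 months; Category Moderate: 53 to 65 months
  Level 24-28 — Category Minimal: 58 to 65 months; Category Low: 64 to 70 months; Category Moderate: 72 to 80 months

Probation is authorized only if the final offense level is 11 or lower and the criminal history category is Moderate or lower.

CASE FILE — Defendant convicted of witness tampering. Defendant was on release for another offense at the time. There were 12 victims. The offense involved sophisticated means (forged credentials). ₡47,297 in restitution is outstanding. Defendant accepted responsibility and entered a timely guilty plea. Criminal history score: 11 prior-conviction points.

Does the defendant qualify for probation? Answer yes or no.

Yes

Base offense level for witness tampering: 4.
R1 applies (level before this adjustment is 4 < 7, so +1): 4 + 1 = 5.
R2 does not apply.
R3 applies (level before this adjustment is 5 < 20, so +1): 5 + 1 = 6.
R4 applies: 6 + 3 = 9.
R5 applies: 9 + 3 = 12.
R6 applies: 12 − 3 = 9.
Final offense level: 9.
Criminal history: 11 prior points → Category Moderate (9+).
Level 9 falls in the 6-15 band.
Grid: Level 6-15 × Category Moderate = 41-47 months.
Probation check: level 9 ≤ 11 and category Moderate ≤ Moderate → eligible.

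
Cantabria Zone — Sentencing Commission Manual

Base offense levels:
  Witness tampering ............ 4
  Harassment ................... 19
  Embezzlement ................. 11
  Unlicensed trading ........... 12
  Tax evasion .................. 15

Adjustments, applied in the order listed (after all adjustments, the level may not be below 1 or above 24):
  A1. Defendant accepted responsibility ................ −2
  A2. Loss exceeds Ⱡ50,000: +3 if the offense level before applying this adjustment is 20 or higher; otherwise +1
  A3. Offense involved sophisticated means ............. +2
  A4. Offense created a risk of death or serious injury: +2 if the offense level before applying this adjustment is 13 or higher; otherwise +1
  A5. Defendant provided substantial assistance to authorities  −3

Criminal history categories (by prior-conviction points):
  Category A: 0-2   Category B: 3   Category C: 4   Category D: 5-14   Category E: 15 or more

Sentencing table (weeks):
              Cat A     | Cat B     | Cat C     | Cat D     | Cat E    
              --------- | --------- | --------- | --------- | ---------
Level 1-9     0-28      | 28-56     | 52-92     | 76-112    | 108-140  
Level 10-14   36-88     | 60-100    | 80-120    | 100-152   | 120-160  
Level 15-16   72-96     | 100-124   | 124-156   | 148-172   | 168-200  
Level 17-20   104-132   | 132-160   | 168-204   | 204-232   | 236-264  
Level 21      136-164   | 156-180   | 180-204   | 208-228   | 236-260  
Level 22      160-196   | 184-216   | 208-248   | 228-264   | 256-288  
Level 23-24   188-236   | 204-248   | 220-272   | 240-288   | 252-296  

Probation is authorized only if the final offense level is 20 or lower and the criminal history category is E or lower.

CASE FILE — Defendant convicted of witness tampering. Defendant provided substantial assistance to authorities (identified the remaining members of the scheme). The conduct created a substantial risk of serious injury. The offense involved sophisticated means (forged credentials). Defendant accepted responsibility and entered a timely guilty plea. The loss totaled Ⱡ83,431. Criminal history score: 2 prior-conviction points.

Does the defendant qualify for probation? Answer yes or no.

Yes

Base offense level for witness tampering: 4.
A1 applies: 4 − 2 = 2.
A2 applies (level before this adjustment is 2 < 20, so +1): 2 + 1 = 3.
A3 applies: 3 + 2 = 5.
A4 applies (level before this adjustment is 5 < 13, so +1): 5 + 1 = 6.
A5 applies: 6 − 3 = 3.
Final offense level: 3.
Criminal history: 2 prior points → Category A (0-2).
Level 3 falls in the 1-9 band.
Grid: Level 1-9 × Category A = 0-28 weeks.
Probation check: level 3 ≤ 20 and category A ≤ E → eligible.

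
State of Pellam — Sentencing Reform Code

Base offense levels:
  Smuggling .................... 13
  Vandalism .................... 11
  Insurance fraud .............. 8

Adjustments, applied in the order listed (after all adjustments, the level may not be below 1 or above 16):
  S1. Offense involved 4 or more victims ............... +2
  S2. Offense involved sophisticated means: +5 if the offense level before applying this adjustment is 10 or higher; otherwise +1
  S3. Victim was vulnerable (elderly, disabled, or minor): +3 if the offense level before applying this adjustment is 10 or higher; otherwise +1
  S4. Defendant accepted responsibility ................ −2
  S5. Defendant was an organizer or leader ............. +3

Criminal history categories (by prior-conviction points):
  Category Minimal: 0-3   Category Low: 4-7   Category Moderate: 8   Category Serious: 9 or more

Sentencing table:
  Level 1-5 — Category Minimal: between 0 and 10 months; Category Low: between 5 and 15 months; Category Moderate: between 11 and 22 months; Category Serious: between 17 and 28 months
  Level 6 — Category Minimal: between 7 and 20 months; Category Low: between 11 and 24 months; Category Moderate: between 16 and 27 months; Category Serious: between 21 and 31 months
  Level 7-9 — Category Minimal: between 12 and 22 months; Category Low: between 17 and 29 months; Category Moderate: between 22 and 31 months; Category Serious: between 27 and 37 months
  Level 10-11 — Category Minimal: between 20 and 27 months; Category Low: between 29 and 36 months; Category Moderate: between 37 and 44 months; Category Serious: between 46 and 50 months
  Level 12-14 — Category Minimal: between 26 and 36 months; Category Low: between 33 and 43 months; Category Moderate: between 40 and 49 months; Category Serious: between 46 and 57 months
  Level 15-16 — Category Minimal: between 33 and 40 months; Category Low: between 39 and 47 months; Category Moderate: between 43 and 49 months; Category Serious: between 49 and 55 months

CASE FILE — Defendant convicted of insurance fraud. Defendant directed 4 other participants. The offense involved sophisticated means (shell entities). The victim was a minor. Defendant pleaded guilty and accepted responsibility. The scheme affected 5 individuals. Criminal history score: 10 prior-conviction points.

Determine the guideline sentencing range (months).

Base offense level for insurance fraud: 8.
S1 applies: 8 + 2 = 10.
S2 applies (level before this adjustment is 10 ≥ 10, so +5): 10 + 5 = 15.
S3 applies (level before this adjustment is 15 ≥ 10, so +3): 15 + 3 = 18.
S4 applies: 18 − 2 = 16.
S5 applies: 16 + 3 = 19.
Level 19 exceeds the maximum of 16; capped at 16.
Final offense level: 16.
Criminal history: 10 prior points → Category Serious (9+).
Level 16 falls in the 15-16 band.
Grid: Level 15-16 × Category Serious = 49-55 months.

49-55 months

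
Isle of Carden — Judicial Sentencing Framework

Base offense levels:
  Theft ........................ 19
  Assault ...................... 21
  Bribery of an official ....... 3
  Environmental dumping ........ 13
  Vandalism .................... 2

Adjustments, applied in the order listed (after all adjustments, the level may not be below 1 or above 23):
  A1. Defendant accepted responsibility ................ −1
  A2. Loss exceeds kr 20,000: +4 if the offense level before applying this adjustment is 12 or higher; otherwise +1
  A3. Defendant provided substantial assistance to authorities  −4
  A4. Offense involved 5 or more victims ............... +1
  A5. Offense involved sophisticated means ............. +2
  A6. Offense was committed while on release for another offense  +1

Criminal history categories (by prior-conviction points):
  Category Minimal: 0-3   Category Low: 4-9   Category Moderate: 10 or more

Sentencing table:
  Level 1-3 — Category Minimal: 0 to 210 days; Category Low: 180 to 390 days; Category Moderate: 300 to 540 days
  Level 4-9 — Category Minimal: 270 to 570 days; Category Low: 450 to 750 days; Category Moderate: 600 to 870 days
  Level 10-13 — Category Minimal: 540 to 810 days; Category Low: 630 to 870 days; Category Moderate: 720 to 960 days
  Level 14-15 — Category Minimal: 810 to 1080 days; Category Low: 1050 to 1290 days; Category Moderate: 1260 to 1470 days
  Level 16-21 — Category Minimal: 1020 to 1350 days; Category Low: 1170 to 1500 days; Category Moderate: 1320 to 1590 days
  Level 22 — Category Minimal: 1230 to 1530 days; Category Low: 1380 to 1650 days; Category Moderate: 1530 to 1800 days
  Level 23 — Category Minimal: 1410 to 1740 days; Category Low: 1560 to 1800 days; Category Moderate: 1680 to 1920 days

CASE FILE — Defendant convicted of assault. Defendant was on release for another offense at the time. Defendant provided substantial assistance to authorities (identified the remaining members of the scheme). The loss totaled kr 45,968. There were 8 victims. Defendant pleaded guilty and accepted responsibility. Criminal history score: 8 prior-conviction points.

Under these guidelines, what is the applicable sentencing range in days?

1380-1650 days

Base offense level for assault: 21.
A1 applies: 21 − 1 = 20.
A2 applies (level before this adjustment is 20 ≥ 12, so +4): 20 + 4 = 24.
A3 applies: 24 − 4 = 20.
A4 applies: 20 + 1 = 21.
A6 applies: 21 + 1 = 22.
Final offense level: 22.
Criminal history: 8 prior points → Category Low (4-9).
Level 22 falls in the 22 band.
Grid: Level 22 × Category Low = 1380-1650 days.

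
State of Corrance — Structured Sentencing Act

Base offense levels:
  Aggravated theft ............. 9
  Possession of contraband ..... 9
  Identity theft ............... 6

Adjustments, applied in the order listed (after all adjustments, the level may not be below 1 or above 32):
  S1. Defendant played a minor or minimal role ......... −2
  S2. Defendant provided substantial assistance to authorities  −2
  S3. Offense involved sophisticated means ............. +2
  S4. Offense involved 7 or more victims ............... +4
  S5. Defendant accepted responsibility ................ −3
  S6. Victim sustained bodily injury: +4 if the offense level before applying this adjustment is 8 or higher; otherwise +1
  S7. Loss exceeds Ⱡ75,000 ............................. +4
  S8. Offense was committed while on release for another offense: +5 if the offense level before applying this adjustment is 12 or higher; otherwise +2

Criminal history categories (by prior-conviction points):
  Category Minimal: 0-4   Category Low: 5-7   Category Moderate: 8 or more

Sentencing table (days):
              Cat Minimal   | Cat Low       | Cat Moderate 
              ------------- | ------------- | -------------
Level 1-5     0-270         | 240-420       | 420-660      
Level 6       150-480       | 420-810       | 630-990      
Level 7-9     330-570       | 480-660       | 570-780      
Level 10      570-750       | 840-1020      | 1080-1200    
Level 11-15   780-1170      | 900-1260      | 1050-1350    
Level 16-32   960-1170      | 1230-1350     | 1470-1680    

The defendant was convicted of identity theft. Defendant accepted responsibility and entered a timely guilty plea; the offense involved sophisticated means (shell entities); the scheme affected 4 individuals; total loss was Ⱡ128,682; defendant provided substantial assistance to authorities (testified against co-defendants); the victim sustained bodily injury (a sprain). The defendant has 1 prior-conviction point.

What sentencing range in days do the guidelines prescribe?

330-570 days

Base offense level for identity theft: 6.
S1 does not apply.
S2 applies: 6 − 2 = 4.
S3 applies: 4 + 2 = 6.
S5 applies: 6 − 3 = 3.
S6 applies (level before this adjustment is 3 < 8, so +1): 3 + 1 = 4.
S7 applies: 4 + 4 = 8.
Final offense level: 8.
Criminal history: 1 prior point → Category Minimal (0-4).
Level 8 falls in the 7-9 band.
Grid: Level 7-9 × Category Minimal = 330-570 days.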